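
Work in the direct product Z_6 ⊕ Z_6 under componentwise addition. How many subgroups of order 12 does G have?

4

|G| = 36 and 12 | 36, so subgroups of order 12 are possible by Lagrange.
The subgroups of order 12 are: {(0,0), (0,1), (0,2), (0,3), (0,4), (0,5), (3,0), (3,1), (3,2), (3,3), (3,4), (3,5)}; {(0,0), (0,3), (1,0), (1,3), (2,0), (2,3), (3,0), (3,3), (4,0), (4,3), (5,0), (5,3)}; {(0,0), (0,3), (1,1), (1,4), (2,2), (2,5), (3,0), (3,3), (4,1), (4,4), (5,2), (5,5)}; {(0,0), (0,3), (1,2), (1,5), (2,1), (2,4), (3,0), (3,3), (4,2), (4,5), (5,1), (5,4)}.
So G has 4 subgroups of order 12.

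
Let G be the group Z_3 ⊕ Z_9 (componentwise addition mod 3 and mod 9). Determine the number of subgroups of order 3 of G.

|G| = 27 and 3 | 27, so subgroups of order 3 are possible by Lagrange.
The subgroups of order 3 are: {(0,0), (0,3), (0,6)}; {(0,0), (1,0), (2,0)}; {(0,0), (1,3), (2,6)}; {(0,0), (1,6), (2,3)}.
So G has 4 subgroups of order 3.

4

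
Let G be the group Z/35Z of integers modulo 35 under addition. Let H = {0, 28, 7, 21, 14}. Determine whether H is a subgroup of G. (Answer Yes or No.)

Yes

|H| = 5 divides |G| = 35, consistent with Lagrange.
H contains the identity, every element's inverse is in H, and H is closed under +: it is a subgroup.
In fact H = ⟨21⟩.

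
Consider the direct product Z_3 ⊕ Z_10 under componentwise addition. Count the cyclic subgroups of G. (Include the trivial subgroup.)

A cyclic subgroup of order d is generated by each of its φ(d) elements of order d, so the cyclic subgroups of order d number (#elements of order d)/φ(d).
Cyclic subgroups by order — order 1: 1; order 2: 1; order 3: 1; order 5: 1; order 6: 1; order 10: 1; order 15: 1; order 30: 1.
Total: 8.

8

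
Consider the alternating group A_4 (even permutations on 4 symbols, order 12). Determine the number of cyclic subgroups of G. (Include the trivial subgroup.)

Group the elements of G by the cyclic subgroup they generate; each cyclic subgroup of order d accounts for φ(d) elements.
Cyclic subgroups by order — order 1: 1; order 2: 3; order 3: 4.
Total: 8.

8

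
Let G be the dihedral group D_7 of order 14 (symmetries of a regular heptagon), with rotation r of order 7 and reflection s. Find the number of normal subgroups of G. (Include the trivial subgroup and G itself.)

G has 10 subgroups. Checking conjugation-invariance by order — order 1: 1/1 normal; order 2: 0/7 normal; order 7: 1/1 normal; order 14: 1/1 normal.
Total normal subgroups: 3.

3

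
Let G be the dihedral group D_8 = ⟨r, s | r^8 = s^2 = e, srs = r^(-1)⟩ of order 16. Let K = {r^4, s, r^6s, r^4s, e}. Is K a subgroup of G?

No

|K| = 5 does not divide |G| = 16, so by Lagrange K is not a subgroup.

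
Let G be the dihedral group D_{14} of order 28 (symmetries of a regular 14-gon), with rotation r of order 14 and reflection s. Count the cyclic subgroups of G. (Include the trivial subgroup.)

18

A cyclic subgroup of order d is generated by each of its φ(d) elements of order d, so the cyclic subgroups of order d number (#elements of order d)/φ(d).
Cyclic subgroups by order — order 1: 1; order 2: 15; order 7: 1; order 14: 1.
Total: 18.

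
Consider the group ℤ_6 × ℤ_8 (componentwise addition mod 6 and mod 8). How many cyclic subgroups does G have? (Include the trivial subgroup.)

A cyclic subgroup of order d is generated by each of its φ(d) elements of order d, so the cyclic subgroups of order d number (#elements of order d)/φ(d).
Cyclic subgroups by order — order 1: 1; order 2: 3; order 3: 1; order 4: 2; order 6: 3; order 8: 2; order 12: 2; order 24: 2.
Total: 16.

16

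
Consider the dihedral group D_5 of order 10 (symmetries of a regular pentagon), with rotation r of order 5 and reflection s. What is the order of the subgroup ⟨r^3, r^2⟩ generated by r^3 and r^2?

|⟨r^3⟩| = 5 and |⟨r^2⟩| = 5, so |H| is a multiple of lcm(5, 5) = 5 and divides |G| = 10.
Closing under the operation: H = {e, r, r^2, r^3, r^4}, so |H| = 5.

5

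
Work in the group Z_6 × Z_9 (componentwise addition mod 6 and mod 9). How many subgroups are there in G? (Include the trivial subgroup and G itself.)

20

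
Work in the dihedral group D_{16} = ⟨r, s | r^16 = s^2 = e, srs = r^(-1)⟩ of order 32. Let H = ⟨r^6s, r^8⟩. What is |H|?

4

|⟨r^6s⟩| = 2 and |⟨r^8⟩| = 2, so |H| is a multiple of lcm(2, 2) = 2 and divides |G| = 32.
Closing under the operation: H = {e, r^8, r^6s, r^14s}, so |H| = 4.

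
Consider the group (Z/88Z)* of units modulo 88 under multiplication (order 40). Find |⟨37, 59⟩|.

|⟨37⟩| = 10 and |⟨59⟩| = 10, so |H| is a multiple of lcm(10, 10) = 10 and divides |G| = 40.
Closing under the operation: H = {1, 3, 5, 9, 15, 23, 25, 27, 31, 37, 45, 47, 49, 53, 59, 67, 69, 71, 75, 81}, so |H| = 20.

20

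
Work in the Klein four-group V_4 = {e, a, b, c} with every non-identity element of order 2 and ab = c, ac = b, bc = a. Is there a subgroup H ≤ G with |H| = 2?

Yes

2 | 4. A subgroup of order 2 is {e, a}.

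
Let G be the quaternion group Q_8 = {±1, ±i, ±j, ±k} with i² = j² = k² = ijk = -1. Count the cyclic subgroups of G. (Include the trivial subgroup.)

Group the elements of G by the cyclic subgroup they generate; each cyclic subgroup of order d accounts for φ(d) elements.
Cyclic subgroups by order — order 1: 1; order 2: 1; order 4: 3.
Total: 5.

5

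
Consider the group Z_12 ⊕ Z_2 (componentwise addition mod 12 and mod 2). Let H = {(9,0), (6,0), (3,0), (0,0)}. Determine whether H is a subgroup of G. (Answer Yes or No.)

Yes

|H| = 4 divides |G| = 24, consistent with Lagrange.
H contains the identity, every element's inverse is in H, and H is closed under +: it is a subgroup.
In fact H = ⟨(9,0)⟩.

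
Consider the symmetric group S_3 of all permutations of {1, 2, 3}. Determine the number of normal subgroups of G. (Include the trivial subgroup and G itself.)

3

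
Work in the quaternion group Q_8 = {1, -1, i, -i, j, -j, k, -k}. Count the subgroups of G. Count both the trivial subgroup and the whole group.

6

|G| = 8, so by Lagrange every subgroup order divides 8. Divisors: 1, 2, 4, 8.
Subgroups by order — order 1: 1; order 2: 1; order 4: 3; order 8: 1.
Total: 1 + 1 + 3 + 1 = 6.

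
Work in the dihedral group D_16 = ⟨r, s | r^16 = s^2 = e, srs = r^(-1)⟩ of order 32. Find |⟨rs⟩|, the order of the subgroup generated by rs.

2

Computing powers of rs: the smallest k with (rs)^k = e is k = 2.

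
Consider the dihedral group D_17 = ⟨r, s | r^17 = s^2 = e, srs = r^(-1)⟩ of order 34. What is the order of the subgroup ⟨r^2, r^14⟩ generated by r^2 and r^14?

17

|⟨r^2⟩| = 17 and |⟨r^14⟩| = 17, so |H| is a multiple of lcm(17, 17) = 17 and divides |G| = 34.
Closing under the operation: H = {e, r, r^2, r^3, r^4, r^5, r^6, r^7, r^8, r^9, r^10, r^11, r^12, r^13, r^14, r^15, r^16}, so |H| = 17.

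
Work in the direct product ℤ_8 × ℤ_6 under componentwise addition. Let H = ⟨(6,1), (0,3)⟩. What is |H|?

24

|⟨(6,1)⟩| = 12 and |⟨(0,3)⟩| = 2, so |H| is a multiple of lcm(12, 2) = 12 and divides |G| = 48.
Closing under the operation: H = {(0,0), (0,1), (0,2), (0,3), (0,4), (0,5), (2,0), (2,1), (2,2), (2,3), (2,4), (2,5), (4,0), (4,1), (4,2), (4,3), (4,4), (4,5), (6,0), (6,1), (6,2), (6,3), (6,4), (6,5)}, so |H| = 24.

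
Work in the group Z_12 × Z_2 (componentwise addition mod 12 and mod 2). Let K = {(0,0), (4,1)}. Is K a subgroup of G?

No

(4,1) ∈ K but its inverse (8,1) ∉ K, so K is not a subgroup.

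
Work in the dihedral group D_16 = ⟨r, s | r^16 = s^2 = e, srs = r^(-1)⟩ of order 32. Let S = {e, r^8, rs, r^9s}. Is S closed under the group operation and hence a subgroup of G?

Yes

|S| = 4 divides |G| = 32, consistent with Lagrange.
S contains the identity, every element's inverse is in S, and S is closed under ·: it is a subgroup.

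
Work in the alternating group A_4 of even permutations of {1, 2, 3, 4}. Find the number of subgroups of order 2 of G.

|G| = 12 and 2 | 12, so subgroups of order 2 are possible by Lagrange.
The subgroups of order 2 are: {e, (1 2)(3 4)}; {e, (1 3)(2 4)}; {e, (1 4)(2 3)}.
So G has 3 subgroups of order 2.

3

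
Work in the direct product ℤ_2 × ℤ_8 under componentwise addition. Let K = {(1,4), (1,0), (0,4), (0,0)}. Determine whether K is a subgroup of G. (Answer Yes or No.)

|K| = 4 divides |G| = 16, consistent with Lagrange.
K contains the identity, every element's inverse is in K, and K is closed under +: it is a subgroup.

Yes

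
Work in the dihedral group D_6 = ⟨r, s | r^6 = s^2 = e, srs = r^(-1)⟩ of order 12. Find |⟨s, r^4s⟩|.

6

|⟨s⟩| = 2 and |⟨r^4s⟩| = 2, so |H| is a multiple of lcm(2, 2) = 2 and divides |G| = 12.
Closing under the operation: H = {e, r^2, r^4, s, r^2s, r^4s}, so |H| = 6.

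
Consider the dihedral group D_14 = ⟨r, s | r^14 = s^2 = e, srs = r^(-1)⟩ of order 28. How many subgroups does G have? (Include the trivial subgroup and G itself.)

28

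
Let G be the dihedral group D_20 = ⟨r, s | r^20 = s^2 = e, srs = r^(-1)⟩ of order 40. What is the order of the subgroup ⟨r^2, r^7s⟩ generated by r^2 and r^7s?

|⟨r^2⟩| = 10 and |⟨r^7s⟩| = 2, so |H| is a multiple of lcm(10, 2) = 10 and divides |G| = 40.
Closing under the operation: H = {e, r^2, r^4, r^6, r^8, r^10, r^12, r^14, r^16, r^18, rs, r^3s, r^5s, r^7s, r^9s, r^11s, r^13s, r^15s, r^17s, r^19s}, so |H| = 20.

20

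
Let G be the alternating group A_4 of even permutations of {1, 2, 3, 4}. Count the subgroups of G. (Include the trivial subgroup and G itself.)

10

|G| = 12, so by Lagrange every subgroup order divides 12. Divisors: 1, 2, 3, 4, 6, 12.
Subgroups by order — order 1: 1; order 2: 3; order 3: 4; order 4: 1; order 6: 0; order 12: 1.
Total: 1 + 3 + 4 + 1 + 0 + 1 = 10.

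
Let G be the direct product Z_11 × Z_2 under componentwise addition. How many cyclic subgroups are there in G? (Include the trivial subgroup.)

4

Group the elements of G by the cyclic subgroup they generate; each cyclic subgroup of order d accounts for φ(d) elements.
Cyclic subgroups by order — order 1: 1; order 2: 1; order 11: 1; order 22: 1.
Total: 4.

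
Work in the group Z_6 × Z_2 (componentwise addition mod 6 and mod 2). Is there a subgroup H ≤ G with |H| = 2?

Yes

2 | 12. A subgroup of order 2 is {(0,0), (0,1)}.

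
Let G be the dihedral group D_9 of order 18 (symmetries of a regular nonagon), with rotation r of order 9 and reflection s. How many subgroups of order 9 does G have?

|G| = 18 and 9 | 18, so subgroups of order 9 are possible by Lagrange.
The subgroups of order 9 are: {e, r, r^2, r^3, r^4, r^5, r^6, r^7, r^8}.
So G has 1 subgroup of order 9.

1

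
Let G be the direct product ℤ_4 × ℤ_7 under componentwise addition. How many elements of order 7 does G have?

An element (a,b) has order lcm(ord(a), ord(b)); count pairs with lcm equal to 7.
Enumerating gives 6 such elements.

6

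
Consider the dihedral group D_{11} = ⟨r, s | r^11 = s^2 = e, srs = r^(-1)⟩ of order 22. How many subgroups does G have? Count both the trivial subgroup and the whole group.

|G| = 22, so by Lagrange every subgroup order divides 22. Divisors: 1, 2, 11, 22.
Subgroups by order — order 1: 1; order 2: 11; order 11: 1; order 22: 1.
Total: 1 + 11 + 1 + 1 = 14.

14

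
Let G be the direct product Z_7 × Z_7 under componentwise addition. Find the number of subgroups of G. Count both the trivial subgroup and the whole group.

10

|G| = 49, so by Lagrange every subgroup order divides 49. Divisors: 1, 7, 49.
Subgroups by order — order 1: 1; order 7: 8; order 49: 1.
Total: 1 + 8 + 1 = 10.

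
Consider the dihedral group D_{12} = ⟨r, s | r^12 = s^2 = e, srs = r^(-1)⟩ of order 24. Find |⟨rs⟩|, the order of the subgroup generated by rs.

Computing powers of rs: the smallest k with (rs)^k = e is k = 2.

2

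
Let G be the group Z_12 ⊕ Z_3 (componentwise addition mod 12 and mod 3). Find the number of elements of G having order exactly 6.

8

An element (a,b) has order lcm(ord(a), ord(b)); count pairs with lcm equal to 6.
Enumerating gives 8 such elements.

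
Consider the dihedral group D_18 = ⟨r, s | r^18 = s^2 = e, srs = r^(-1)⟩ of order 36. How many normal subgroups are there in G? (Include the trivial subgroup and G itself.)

9

G has 45 subgroups. Checking conjugation-invariance by order — order 1: 1/1 normal; order 2: 1/19 normal; order 3: 1/1 normal; order 4: 0/9 normal; order 6: 1/7 normal; order 9: 1/1 normal; order 12: 0/3 normal; order 18: 3/3 normal; order 36: 1/1 normal.
Total normal subgroups: 9.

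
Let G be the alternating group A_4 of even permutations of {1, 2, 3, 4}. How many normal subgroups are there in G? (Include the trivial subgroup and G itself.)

3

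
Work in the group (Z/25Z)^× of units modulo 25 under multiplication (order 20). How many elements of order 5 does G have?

4

The elements of order 5 are: 6, 11, 16, 21.
That's 4.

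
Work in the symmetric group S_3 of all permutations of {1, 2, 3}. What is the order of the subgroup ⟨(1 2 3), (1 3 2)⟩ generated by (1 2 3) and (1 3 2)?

3

|⟨(1 2 3)⟩| = 3 and |⟨(1 3 2)⟩| = 3, so |H| is a multiple of lcm(3, 3) = 3 and divides |G| = 6.
Closing under the operation: H = {e, (1 2 3), (1 3 2)}, so |H| = 3.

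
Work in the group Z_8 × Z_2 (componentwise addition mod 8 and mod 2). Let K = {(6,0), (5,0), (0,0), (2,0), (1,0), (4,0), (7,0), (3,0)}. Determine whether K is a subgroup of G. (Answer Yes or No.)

Yes

|K| = 8 divides |G| = 16, consistent with Lagrange.
K contains the identity, every element's inverse is in K, and K is closed under +: it is a subgroup.
In fact K = ⟨(7,0)⟩.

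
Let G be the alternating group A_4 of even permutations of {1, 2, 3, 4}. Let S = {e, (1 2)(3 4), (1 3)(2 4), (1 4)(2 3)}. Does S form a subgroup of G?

Yes

|S| = 4 divides |G| = 12, consistent with Lagrange.
S contains the identity, every element's inverse is in S, and S is closed under ∘: it is a subgroup.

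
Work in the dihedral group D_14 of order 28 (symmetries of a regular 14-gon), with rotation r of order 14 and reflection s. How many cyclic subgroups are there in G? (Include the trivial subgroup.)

A cyclic subgroup of order d is generated by each of its φ(d) elements of order d, so the cyclic subgroups of order d number (#elements of order d)/φ(d).
Cyclic subgroups by order — order 1: 1; order 2: 15; order 7: 1; order 14: 1.
Total: 18.

18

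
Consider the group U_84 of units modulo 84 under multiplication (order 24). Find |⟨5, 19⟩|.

|⟨5⟩| = 6 and |⟨19⟩| = 6, so |H| is a multiple of lcm(6, 6) = 6 and divides |G| = 24.
Closing under the operation: H = {1, 5, 11, 17, 19, 23, 25, 31, 37, 41, 55, 71}, so |H| = 12.

12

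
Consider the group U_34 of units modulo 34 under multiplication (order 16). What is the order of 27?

Compute successive powers of 27 mod 34: 27, 15, 31, 21, 23, 9, 5, 33, …; 27^16 ≡ 1 (mod 34).
So |⟨27⟩| = 16.

16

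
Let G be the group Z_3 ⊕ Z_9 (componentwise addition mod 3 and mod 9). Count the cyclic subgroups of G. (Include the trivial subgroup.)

8

A cyclic subgroup of order d is generated by each of its φ(d) elements of order d, so the cyclic subgroups of order d number (#elements of order d)/φ(d).
Cyclic subgroups by order — order 1: 1; order 3: 4; order 9: 3.
Total: 8.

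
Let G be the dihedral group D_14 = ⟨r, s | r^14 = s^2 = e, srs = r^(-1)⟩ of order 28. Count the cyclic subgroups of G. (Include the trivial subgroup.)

Each element a generates a cyclic subgroup ⟨a⟩; distinct elements may generate the same one (a cyclic group of order d has φ(d) generators).
Cyclic subgroups by order — order 1: 1; order 2: 15; order 7: 1; order 14: 1.
Total: 18.

18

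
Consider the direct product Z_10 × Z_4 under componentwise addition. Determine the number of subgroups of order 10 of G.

3

|G| = 40 and 10 | 40, so subgroups of order 10 are possible by Lagrange.
The subgroups of order 10 are: {(0,0), (0,2), (2,0), (2,2), (4,0), (4,2), (6,0), (6,2), (8,0), (8,2)}; {(0,0), (1,0), (2,0), (3,0), (4,0), (5,0), (6,0), (7,0), (8,0), (9,0)}; {(0,0), (1,2), (2,0), (3,2), (4,0), (5,2), (6,0), (7,2), (8,0), (9,2)}.
So G has 3 subgroups of order 10.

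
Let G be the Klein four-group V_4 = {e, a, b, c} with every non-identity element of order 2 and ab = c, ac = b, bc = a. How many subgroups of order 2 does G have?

3

|G| = 4 and 2 | 4, so subgroups of order 2 are possible by Lagrange.
The subgroups of order 2 are: {e, a}; {e, b}; {e, c}.
So G has 3 subgroups of order 2.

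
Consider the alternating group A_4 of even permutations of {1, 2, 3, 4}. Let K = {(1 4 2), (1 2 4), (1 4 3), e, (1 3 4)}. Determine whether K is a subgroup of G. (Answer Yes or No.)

|K| = 5 does not divide |G| = 12, so by Lagrange K is not a subgroup.

No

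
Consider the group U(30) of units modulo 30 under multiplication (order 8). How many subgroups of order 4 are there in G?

|G| = 8 and 4 | 8, so subgroups of order 4 are possible by Lagrange.
The subgroups of order 4 are: {1, 11, 19, 29}; {1, 7, 13, 19}; {1, 17, 19, 23}.
So G has 3 subgroups of order 4.

3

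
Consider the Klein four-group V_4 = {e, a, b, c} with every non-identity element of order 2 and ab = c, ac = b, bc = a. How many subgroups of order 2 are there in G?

|G| = 4 and 2 | 4, so subgroups of order 2 are possible by Lagrange.
The subgroups of order 2 are: {e, a}; {e, b}; {e, c}.
So G has 3 subgroups of order 2.

3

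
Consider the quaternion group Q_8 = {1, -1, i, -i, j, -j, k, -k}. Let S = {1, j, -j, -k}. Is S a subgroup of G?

No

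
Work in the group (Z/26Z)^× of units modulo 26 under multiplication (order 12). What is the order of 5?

Compute successive powers of 5 mod 26: 5, 25, 21, 1; 5^4 ≡ 1 (mod 26).
So |⟨5⟩| = 4.

4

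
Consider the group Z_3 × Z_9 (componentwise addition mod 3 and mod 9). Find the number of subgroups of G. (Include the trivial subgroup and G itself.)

|G| = 27, so by Lagrange every subgroup order divides 27. Divisors: 1, 3, 9, 27.
Subgroups by order — order 1: 1; order 3: 4; order 9: 4; order 27: 1.
Total: 1 + 4 + 4 + 1 = 10.

10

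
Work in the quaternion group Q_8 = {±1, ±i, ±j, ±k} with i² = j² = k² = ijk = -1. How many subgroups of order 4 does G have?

|G| = 8 and 4 | 8, so subgroups of order 4 are possible by Lagrange.
The subgroups of order 4 are: {1, -1, i, -i}; {1, -1, j, -j}; {1, -1, k, -k}.
So G has 3 subgroups of order 4.

3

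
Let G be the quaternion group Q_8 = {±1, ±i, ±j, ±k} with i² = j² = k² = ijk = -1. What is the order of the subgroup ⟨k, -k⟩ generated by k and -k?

4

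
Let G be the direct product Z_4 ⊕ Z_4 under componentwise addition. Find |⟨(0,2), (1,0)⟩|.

8

|⟨(0,2)⟩| = 2 and |⟨(1,0)⟩| = 4, so |H| is a multiple of lcm(2, 4) = 4 and divides |G| = 16.
Closing under the operation: H = {(0,0), (0,2), (1,0), (1,2), (2,0), (2,2), (3,0), (3,2)}, so |H| = 8.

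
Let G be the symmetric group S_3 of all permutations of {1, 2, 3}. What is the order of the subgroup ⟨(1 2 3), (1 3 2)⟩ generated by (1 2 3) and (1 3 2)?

3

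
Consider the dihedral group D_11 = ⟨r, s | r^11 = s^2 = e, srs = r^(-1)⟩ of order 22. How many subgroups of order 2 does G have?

|G| = 22 and 2 | 22, so subgroups of order 2 are possible by Lagrange.
The subgroups of order 2 are: {e, r^10s}; {e, r^2s}; {e, r^3s}; {e, r^4s}; … (11 in all).
So G has 11 subgroups of order 2.

11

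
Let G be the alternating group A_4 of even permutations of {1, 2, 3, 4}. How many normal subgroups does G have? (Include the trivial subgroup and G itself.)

G has 10 subgroups. Checking conjugation-invariance by order — order 1: 1/1 normal; order 2: 0/3 normal; order 3: 0/4 normal; order 4: 1/1 normal; order 12: 1/1 normal.
Total normal subgroups: 3.

3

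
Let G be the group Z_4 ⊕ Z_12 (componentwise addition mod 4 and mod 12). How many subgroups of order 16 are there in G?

1

|G| = 48 and 16 | 48, so subgroups of order 16 are possible by Lagrange.
The subgroups of order 16 are: {(0,0), (0,3), (0,6), (0,9), (1,0), (1,3), (1,6), (1,9), (2,0), (2,3), (2,6), (2,9), (3,0), (3,3), (3,6), (3,9)}.
So G has 1 subgroup of order 16.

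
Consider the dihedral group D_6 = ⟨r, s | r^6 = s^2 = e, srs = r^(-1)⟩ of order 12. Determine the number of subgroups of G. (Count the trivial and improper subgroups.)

16

|G| = 12, so by Lagrange every subgroup order divides 12. Divisors: 1, 2, 3, 4, 6, 12.
Subgroups by order — order 1: 1; order 2: 7; order 3: 1; order 4: 3; order 6: 3; order 12: 1.
Total: 1 + 7 + 1 + 3 + 3 + 1 = 16.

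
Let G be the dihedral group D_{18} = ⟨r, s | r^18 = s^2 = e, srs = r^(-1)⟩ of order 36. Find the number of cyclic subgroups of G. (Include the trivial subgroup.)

Group the elements of G by the cyclic subgroup they generate; each cyclic subgroup of order d accounts for φ(d) elements.
Cyclic subgroups by order — order 1: 1; order 2: 19; order 3: 1; order 6: 1; order 9: 1; order 18: 1.
Total: 24.

24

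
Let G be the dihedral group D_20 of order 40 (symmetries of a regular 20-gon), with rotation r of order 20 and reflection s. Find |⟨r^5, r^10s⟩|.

|⟨r^5⟩| = 4 and |⟨r^10s⟩| = 2, so |H| is a multiple of lcm(4, 2) = 4 and divides |G| = 40.
Closing under the operation: H = {e, r^5, r^10, r^15, s, r^5s, r^10s, r^15s}, so |H| = 8.

8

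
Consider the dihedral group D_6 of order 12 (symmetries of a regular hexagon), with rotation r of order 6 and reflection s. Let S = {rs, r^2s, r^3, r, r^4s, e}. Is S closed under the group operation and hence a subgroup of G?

No

r ∈ S but its inverse r^5 ∉ S, so S is not a subgroup.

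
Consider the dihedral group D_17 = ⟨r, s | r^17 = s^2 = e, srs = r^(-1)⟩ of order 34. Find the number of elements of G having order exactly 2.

17

Enumerating element orders in G gives 17 elements of order 2.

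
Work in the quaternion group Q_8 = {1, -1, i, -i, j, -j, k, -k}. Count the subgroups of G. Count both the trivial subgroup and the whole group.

6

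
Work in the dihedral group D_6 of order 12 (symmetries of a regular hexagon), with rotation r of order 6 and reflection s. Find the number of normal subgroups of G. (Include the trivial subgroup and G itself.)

7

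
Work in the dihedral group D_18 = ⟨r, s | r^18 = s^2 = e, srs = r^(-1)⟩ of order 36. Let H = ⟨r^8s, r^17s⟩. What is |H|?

4

|⟨r^8s⟩| = 2 and |⟨r^17s⟩| = 2, so |H| is a multiple of lcm(2, 2) = 2 and divides |G| = 36.
Closing under the operation: H = {e, r^9, r^8s, r^17s}, so |H| = 4.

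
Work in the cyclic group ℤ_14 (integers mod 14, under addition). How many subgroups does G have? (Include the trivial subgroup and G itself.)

4

Subgroups of the cyclic group ℤ_14 correspond bijectively to divisors of 14.
Divisors of 14: 1, 2, 7, 14.
So ℤ_14 has 4 subgroups.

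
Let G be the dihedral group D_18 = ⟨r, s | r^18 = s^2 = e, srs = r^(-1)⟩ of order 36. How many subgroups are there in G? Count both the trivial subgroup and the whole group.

|G| = 36, so by Lagrange every subgroup order divides 36. Divisors: 1, 2, 3, 4, 6, 9, 12, 18, 36.
Subgroups by order — order 1: 1; order 2: 19; order 3: 1; order 4: 9; order 6: 7; order 9: 1; order 12: 3; order 18: 3; order 36: 1.
Total: 1 + 19 + 1 + 9 + 7 + 1 + 3 + 3 + 1 = 45.

45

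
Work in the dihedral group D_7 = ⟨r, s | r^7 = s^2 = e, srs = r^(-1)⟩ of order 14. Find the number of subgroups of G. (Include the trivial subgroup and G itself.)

10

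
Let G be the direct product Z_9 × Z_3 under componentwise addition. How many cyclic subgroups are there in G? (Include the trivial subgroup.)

Group the elements of G by the cyclic subgroup they generate; each cyclic subgroup of order d accounts for φ(d) elements.
Cyclic subgroups by order — order 1: 1; order 3: 4; order 9: 3.
Total: 8.

8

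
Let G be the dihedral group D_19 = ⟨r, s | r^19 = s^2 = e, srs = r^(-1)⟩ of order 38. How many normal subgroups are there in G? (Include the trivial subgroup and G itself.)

3

G has 22 subgroups. Checking conjugation-invariance by order — order 1: 1/1 normal; order 2: 0/19 normal; order 19: 1/1 normal; order 38: 1/1 normal.
Total normal subgroups: 3.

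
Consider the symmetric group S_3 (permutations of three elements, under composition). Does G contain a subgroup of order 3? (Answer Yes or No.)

Yes

3 | 6. A subgroup of order 3 is {e, (1 2 3), (1 3 2)}.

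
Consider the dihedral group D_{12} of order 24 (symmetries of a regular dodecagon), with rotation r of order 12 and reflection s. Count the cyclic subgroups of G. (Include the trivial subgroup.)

Group the elements of G by the cyclic subgroup they generate; each cyclic subgroup of order d accounts for φ(d) elements.
Cyclic subgroups by order — order 1: 1; order 2: 13; order 3: 1; order 4: 1; order 6: 1; order 12: 1.
Total: 18.

18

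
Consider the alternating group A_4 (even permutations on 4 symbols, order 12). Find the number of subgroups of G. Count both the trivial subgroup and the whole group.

|G| = 12, so by Lagrange every subgroup order divides 12. Divisors: 1, 2, 3, 4, 6, 12.
Subgroups by order — order 1: 1; order 2: 3; order 3: 4; order 4: 1; order 6: 0; order 12: 1.
Total: 1 + 3 + 4 + 1 + 0 + 1 = 10.

10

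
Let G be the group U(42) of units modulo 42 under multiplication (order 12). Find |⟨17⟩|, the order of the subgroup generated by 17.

Compute successive powers of 17 mod 42: 17, 37, 41, 25, 5, 1; 17^6 ≡ 1 (mod 42).
So |⟨17⟩| = 6.

6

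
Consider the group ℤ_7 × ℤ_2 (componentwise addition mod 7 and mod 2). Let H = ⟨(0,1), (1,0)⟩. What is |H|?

|⟨(0,1)⟩| = 2 and |⟨(1,0)⟩| = 7, so |H| is a multiple of lcm(2, 7) = 14 and divides |G| = 14.
Closing {(0,1), (1,0)} under the group operation gives all of G, so |H| = 14.

14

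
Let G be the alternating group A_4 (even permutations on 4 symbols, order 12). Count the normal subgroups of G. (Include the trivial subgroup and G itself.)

3

G has 10 subgroups. Checking conjugation-invariance by order — order 1: 1/1 normal; order 2: 0/3 normal; order 3: 0/4 normal; order 4: 1/1 normal; order 12: 1/1 normal.
Total normal subgroups: 3.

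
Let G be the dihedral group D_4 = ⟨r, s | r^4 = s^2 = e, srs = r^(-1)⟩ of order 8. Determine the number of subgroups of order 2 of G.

|G| = 8 and 2 | 8, so subgroups of order 2 are possible by Lagrange.
The subgroups of order 2 are: {e, r^2}; {e, r^2s}; {e, r^3s}; {e, rs}; … (5 in all).
So G has 5 subgroups of order 2.

5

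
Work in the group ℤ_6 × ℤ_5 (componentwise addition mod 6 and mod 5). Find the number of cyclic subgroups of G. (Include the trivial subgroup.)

8

Each element a generates a cyclic subgroup ⟨a⟩; distinct elements may generate the same one (a cyclic group of order d has φ(d) generators).
Cyclic subgroups by order — order 1: 1; order 2: 1; order 3: 1; order 5: 1; order 6: 1; order 10: 1; order 15: 1; order 30: 1.
Total: 8.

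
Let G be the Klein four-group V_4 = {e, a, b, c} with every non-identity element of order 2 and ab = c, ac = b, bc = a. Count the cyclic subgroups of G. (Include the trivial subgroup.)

4

Each element a generates a cyclic subgroup ⟨a⟩; distinct elements may generate the same one (a cyclic group of order d has φ(d) generators).
Cyclic subgroups by order — order 1: 1; order 2: 3.
Total: 4.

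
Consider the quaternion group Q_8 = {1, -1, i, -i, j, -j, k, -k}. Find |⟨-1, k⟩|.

4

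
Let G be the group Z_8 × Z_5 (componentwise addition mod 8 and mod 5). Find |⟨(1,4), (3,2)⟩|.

40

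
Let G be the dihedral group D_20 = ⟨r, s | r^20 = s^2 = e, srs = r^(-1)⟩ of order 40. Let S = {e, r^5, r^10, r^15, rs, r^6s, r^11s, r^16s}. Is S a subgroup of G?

Yes

|S| = 8 divides |G| = 40, consistent with Lagrange.
S contains the identity, every element's inverse is in S, and S is closed under ·: it is a subgroup.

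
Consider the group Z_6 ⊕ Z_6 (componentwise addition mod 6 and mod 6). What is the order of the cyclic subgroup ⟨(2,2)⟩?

3

The order of (2,2) in Z_6 × Z_6 is lcm(ord(2) in Z_6, ord(2) in Z_6).
ord(2) = 3 and ord(2) = 3, so |⟨(2,2)⟩| = lcm(3, 3) = 3.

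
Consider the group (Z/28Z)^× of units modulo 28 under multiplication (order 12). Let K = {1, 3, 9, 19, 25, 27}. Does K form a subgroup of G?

|K| = 6 divides |G| = 12, consistent with Lagrange.
K contains the identity, every element's inverse is in K, and K is closed under ·: it is a subgroup.
In fact K = ⟨3⟩.

Yes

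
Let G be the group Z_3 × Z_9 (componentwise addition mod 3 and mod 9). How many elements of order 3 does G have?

An element (a,b) has order lcm(ord(a), ord(b)); count pairs with lcm equal to 3.
Enumerating gives 8 such elements.

8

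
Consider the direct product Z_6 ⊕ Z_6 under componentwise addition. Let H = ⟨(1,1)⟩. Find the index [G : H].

|⟨(1,1)⟩| = 6 and |G| = 36.
By Lagrange, [G : H] = |G|/|H| = 36/6 = 6.

6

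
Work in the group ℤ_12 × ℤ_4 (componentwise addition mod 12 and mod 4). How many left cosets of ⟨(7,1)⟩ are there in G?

4

|⟨(7,1)⟩| = 12 and |G| = 48.
By Lagrange, [G : H] = |G|/|H| = 48/12 = 4.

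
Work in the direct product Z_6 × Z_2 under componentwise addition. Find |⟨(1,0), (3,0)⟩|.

6

|⟨(1,0)⟩| = 6 and |⟨(3,0)⟩| = 2, so |H| is a multiple of lcm(6, 2) = 6 and divides |G| = 12.
Closing under the operation: H = {(0,0), (1,0), (2,0), (3,0), (4,0), (5,0)}, so |H| = 6.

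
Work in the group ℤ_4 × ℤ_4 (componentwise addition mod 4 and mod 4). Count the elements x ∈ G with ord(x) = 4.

An element (a,b) has order lcm(ord(a), ord(b)); count pairs with lcm equal to 4.
Enumerating gives 12 such elements.

12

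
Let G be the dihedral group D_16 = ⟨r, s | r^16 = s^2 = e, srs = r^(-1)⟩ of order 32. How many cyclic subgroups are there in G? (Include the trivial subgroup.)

21

A cyclic subgroup of order d is generated by each of its φ(d) elements of order d, so the cyclic subgroups of order d number (#elements of order d)/φ(d).
Cyclic subgroups by order — order 1: 1; order 2: 17; order 4: 1; order 8: 1; order 16: 1.
Total: 21.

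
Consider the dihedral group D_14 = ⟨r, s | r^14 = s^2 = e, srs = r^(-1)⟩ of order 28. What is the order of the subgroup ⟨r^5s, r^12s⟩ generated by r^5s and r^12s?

|⟨r^5s⟩| = 2 and |⟨r^12s⟩| = 2, so |H| is a multiple of lcm(2, 2) = 2 and divides |G| = 28.
Closing under the operation: H = {e, r^7, r^5s, r^12s}, so |H| = 4.

4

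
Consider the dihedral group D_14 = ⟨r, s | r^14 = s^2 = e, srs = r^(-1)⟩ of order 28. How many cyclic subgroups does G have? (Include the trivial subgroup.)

18

A cyclic subgroup of order d is generated by each of its φ(d) elements of order d, so the cyclic subgroups of order d number (#elements of order d)/φ(d).
Cyclic subgroups by order — order 1: 1; order 2: 15; order 7: 1; order 14: 1.
Total: 18.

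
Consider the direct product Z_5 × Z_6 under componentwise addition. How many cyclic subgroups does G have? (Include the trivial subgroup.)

A cyclic subgroup of order d is generated by each of its φ(d) elements of order d, so the cyclic subgroups of order d number (#elements of order d)/φ(d).
Cyclic subgroups by order — order 1: 1; order 2: 1; order 3: 1; order 5: 1; order 6: 1; order 10: 1; order 15: 1; order 30: 1.
Total: 8.

8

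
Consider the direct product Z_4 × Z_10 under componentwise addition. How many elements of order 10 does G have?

12

An element (a,b) has order lcm(ord(a), ord(b)); count pairs with lcm equal to 10.
Enumerating gives 12 such elements.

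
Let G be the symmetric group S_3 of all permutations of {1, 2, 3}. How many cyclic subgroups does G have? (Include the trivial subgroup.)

5

Each element a generates a cyclic subgroup ⟨a⟩; distinct elements may generate the same one (a cyclic group of order d has φ(d) generators).
Cyclic subgroups by order — order 1: 1; order 2: 3; order 3: 1.
Total: 5.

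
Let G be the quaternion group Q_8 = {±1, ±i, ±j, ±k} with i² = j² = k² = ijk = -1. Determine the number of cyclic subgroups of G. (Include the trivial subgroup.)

Group the elements of G by the cyclic subgroup they generate; each cyclic subgroup of order d accounts for φ(d) elements.
Cyclic subgroups by order — order 1: 1; order 2: 1; order 4: 3.
Total: 5.

5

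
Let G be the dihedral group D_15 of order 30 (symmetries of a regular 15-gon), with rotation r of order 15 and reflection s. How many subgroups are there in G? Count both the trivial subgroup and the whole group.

28

|G| = 30, so by Lagrange every subgroup order divides 30. Divisors: 1, 2, 3, 5, 6, 10, 15, 30.
Subgroups by order — order 1: 1; order 2: 15; order 3: 1; order 5: 1; order 6: 5; order 10: 3; order 15: 1; order 30: 1.
Total: 1 + 15 + 1 + 1 + 5 + 3 + 1 + 1 = 28.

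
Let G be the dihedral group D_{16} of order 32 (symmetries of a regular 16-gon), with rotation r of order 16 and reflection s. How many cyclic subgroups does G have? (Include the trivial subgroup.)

Group the elements of G by the cyclic subgroup they generate; each cyclic subgroup of order d accounts for φ(d) elements.
Cyclic subgroups by order — order 1: 1; order 2: 17; order 4: 1; order 8: 1; order 16: 1.
Total: 21.

21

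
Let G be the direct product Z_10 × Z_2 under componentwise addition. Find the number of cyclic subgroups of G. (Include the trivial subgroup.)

8

Group the elements of G by the cyclic subgroup they generate; each cyclic subgroup of order d accounts for φ(d) elements.
Cyclic subgroups by order — order 1: 1; order 2: 3; order 5: 1; order 10: 3.
Total: 8.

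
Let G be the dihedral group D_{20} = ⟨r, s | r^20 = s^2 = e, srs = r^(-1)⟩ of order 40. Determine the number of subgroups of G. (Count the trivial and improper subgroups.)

48

|G| = 40, so by Lagrange every subgroup order divides 40. Divisors: 1, 2, 4, 5, 8, 10, 20, 40.
Subgroups by order — order 1: 1; order 2: 21; order 4: 11; order 5: 1; order 8: 5; order 10: 5; order 20: 3; order 40: 1.
Total: 1 + 21 + 11 + 1 + 5 + 5 + 3 + 1 = 48.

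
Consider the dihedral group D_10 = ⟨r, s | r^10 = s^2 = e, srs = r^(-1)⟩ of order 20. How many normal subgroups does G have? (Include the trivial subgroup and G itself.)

G has 22 subgroups. Checking conjugation-invariance by order — order 1: 1/1 normal; order 2: 1/11 normal; order 4: 0/5 normal; order 5: 1/1 normal; order 10: 3/3 normal; order 20: 1/1 normal.
Total normal subgroups: 7.

7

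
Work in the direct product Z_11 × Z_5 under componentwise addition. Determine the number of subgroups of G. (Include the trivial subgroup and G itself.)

|G| = 55, so by Lagrange every subgroup order divides 55. Divisors: 1, 5, 11, 55.
Subgroups by order — order 1: 1; order 5: 1; order 11: 1; order 55: 1.
Total: 1 + 1 + 1 + 1 = 4.

4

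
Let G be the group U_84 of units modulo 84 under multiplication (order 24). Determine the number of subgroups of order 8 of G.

|G| = 24 and 8 | 24, so subgroups of order 8 are possible by Lagrange.
The subgroups of order 8 are: {1, 13, 29, 41, 43, 55, 71, 83}.
So G has 1 subgroup of order 8.

1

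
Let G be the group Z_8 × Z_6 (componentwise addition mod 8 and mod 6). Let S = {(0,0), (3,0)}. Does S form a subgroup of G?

No

(3,0) ∈ S but its inverse (5,0) ∉ S, so S is not a subgroup.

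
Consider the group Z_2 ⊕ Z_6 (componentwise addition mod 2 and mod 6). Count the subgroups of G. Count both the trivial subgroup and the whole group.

10

|G| = 12, so by Lagrange every subgroup order divides 12. Divisors: 1, 2, 3, 4, 6, 12.
Subgroups by order — order 1: 1; order 2: 3; order 3: 1; order 4: 1; order 6: 3; order 12: 1.
Total: 1 + 3 + 1 + 1 + 3 + 1 = 10.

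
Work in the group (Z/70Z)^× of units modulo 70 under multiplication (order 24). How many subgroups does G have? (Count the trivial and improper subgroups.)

|G| = 24, so by Lagrange every subgroup order divides 24. Divisors: 1, 2, 3, 4, 6, 8, 12, 24.
Subgroups by order — order 1: 1; order 2: 3; order 3: 1; order 4: 3; order 6: 3; order 8: 1; order 12: 3; order 24: 1.
Total: 1 + 3 + 1 + 3 + 3 + 1 + 3 + 1 = 16.

16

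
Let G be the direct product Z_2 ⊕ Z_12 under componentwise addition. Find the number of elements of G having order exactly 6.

An element (a,b) has order lcm(ord(a), ord(b)); count pairs with lcm equal to 6.
Enumerating gives 6 such elements.

6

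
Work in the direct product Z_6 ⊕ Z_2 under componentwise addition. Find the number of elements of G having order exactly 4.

An element (a,b) has order lcm(ord(a), ord(b)); count pairs with lcm equal to 4.
Enumerating gives 0 such elements.

0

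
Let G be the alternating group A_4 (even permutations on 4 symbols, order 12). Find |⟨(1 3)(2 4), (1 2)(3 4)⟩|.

4

|⟨(1 3)(2 4)⟩| = 2 and |⟨(1 2)(3 4)⟩| = 2, so |H| is a multiple of lcm(2, 2) = 2 and divides |G| = 12.
Closing under the operation: H = {e, (1 2)(3 4), (1 3)(2 4), (1 4)(2 3)}, so |H| = 4.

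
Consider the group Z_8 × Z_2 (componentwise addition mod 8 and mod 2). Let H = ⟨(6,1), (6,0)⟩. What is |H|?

8

|⟨(6,1)⟩| = 4 and |⟨(6,0)⟩| = 4, so |H| is a multiple of lcm(4, 4) = 4 and divides |G| = 16.
Closing under the operation: H = {(0,0), (0,1), (2,0), (2,1), (4,0), (4,1), (6,0), (6,1)}, so |H| = 8.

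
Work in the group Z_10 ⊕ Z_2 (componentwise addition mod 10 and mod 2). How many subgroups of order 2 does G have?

3

|G| = 20 and 2 | 20, so subgroups of order 2 are possible by Lagrange.
The subgroups of order 2 are: {(0,0), (0,1)}; {(0,0), (5,0)}; {(0,0), (5,1)}.
So G has 3 subgroups of order 2.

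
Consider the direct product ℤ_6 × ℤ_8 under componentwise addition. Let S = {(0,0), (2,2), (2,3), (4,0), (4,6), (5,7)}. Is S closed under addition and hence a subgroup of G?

(2,3) ∈ S but its inverse (4,5) ∉ S, so S is not a subgroup.

No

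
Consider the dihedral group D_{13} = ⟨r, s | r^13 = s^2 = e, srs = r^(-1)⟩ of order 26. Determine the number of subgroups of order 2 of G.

13

|G| = 26 and 2 | 26, so subgroups of order 2 are possible by Lagrange.
The subgroups of order 2 are: {e, r^10s}; {e, r^11s}; {e, r^12s}; {e, r^2s}; … (13 in all).
So G has 13 subgroups of order 2.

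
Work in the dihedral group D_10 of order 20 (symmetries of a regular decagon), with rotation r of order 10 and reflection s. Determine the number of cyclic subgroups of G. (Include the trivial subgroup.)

Each element a generates a cyclic subgroup ⟨a⟩; distinct elements may generate the same one (a cyclic group of order d has φ(d) generators).
Cyclic subgroups by order — order 1: 1; order 2: 11; order 5: 1; order 10: 1.
Total: 14.

14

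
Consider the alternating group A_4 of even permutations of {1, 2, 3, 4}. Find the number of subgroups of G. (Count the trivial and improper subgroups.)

|G| = 12, so by Lagrange every subgroup order divides 12. Divisors: 1, 2, 3, 4, 6, 12.
Subgroups by order — order 1: 1; order 2: 3; order 3: 4; order 4: 1; order 6: 0; order 12: 1.
Total: 1 + 3 + 4 + 1 + 0 + 1 = 10.

10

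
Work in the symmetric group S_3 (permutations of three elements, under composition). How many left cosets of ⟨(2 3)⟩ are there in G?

3

|⟨(2 3)⟩| = 2 and |G| = 6.
By Lagrange, [G : H] = |G|/|H| = 6/2 = 3.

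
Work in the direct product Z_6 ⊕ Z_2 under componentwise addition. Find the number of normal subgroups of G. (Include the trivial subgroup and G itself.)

10

G is abelian, so every subgroup is normal.
G has 10 subgroups in total, hence 10 normal subgroups.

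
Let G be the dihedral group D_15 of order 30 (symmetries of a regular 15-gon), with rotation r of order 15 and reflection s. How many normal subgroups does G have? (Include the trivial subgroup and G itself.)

5

G has 28 subgroups. Checking conjugation-invariance by order — order 1: 1/1 normal; order 2: 0/15 normal; order 3: 1/1 normal; order 5: 1/1 normal; order 6: 0/5 normal; order 10: 0/3 normal; order 15: 1/1 normal; order 30: 1/1 normal.
Total normal subgroups: 5.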